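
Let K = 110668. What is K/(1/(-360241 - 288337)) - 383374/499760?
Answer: -17935594306579207/249880 ≈ -7.1777e+10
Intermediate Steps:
K/(1/(-360241 - 288337)) - 383374/499760 = 110668/(1/(-360241 - 288337)) - 383374/499760 = 110668/(1/(-648578)) - 383374*1/499760 = 110668/(-1/648578) - 191687/249880 = 110668*(-648578) - 191687/249880 = -71776830104 - 191687/249880 = -17935594306579207/249880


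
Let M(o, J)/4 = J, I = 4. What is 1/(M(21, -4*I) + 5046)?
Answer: 1/4982 ≈ 0.00020072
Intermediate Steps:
M(o, J) = 4*J
1/(M(21, -4*I) + 5046) = 1/(4*(-4*4) + 5046) = 1/(4*(-16) + 5046) = 1/(-64 + 5046) = 1/4982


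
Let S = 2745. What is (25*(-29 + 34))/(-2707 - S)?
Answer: -125/5452 ≈ -0.022927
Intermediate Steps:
(25*(-29 + 34))/(-2707 - S) = (25*(-29 + 34))/(-2707 - 1*2745) = (25*5)/(-2707 - 2745) = 125/(-5452) = 125*(-1/5452) = -125/5452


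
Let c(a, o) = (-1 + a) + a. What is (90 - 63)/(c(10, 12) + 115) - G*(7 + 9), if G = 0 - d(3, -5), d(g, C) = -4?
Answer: -8549/134 ≈ -63.799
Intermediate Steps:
c(a, o) = -1 + 2*a
G = 4 (G = 0 - 1*(-4) = 0 + 4 = 4)
(90 - 63)/(c(10, 12) + 115) - G*(7 + 9) = (90 - 63)/((-1 + 2*10) + 115) - 4*(7 + 9) = 27/((-1 + 20) + 115) - 4*16 = 27/(19 + 115) - 1*64 = 27/134 - 64 = -8549/134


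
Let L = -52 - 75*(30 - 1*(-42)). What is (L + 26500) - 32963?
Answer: -11915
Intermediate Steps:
L = -5452 (L = -52 - 75*(30 + 42) = -52 - 75*72 = -52 - 5400 = -5452)
(L + 26500) - 32963 = (-5452 + 26500) - 32963 = 21048 - 32963 = -11915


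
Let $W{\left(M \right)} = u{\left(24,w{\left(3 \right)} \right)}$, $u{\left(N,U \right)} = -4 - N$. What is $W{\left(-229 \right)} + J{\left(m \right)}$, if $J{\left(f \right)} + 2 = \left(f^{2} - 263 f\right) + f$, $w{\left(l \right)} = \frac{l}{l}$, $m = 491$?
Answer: $112409$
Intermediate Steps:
$w{\left(l \right)} = 1$
$W{\left(M \right)} = -28$ ($W{\left(M \right)} = -4 - 24 = -28$)
$J{\left(f \right)} = -2 + f^{2} - 262 f$ ($J{\left(f \right)} = -2 + \left(\left(f^{2} - 263 f\right) + f\right) = -2 + \left(f^{2} - 262 f\right) = -2 + f^{2} - 262 f$)
$W{\left(-229 \right)} + J{\left(m \right)} = -28 - \left(128644 - 241081\right) = -28 - -112437 = -28 + 112437 = 112409$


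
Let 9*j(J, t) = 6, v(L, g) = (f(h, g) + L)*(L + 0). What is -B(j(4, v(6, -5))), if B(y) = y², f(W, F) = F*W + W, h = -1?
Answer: -4/9 ≈ -0.44444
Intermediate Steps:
f(W, F) = W + F*W
v(L, g) = L*(-1 + L - g) (v(L, g) = (-(1 + g) + L)*(L + 0) = ((-1 - g) + L)*L = (-1 + L - g)*L = L*(-1 + L - g))
j(J, t) = ⅔ (j(J, t) = (⅑)*6 = ⅔)
-B(j(4, v(6, -5))) = -(⅔)² = -1*4/9 = -4/9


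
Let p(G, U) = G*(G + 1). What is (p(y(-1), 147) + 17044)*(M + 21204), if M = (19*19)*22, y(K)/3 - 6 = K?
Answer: 503759464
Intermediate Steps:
y(K) = 18 + 3*K
p(G, U) = G*(1 + G)
M = 7942 (M = 361*22 = 7942)
(p(y(-1), 147) + 17044)*(M + 21204) = ((18 + 3*(-1))*(1 + (18 + 3*(-1))) + 17044)*(7942 + 21204) = ((18 - 3)*(1 + (18 - 3)) + 17044)*29146 = (15*(1 + 15) + 17044)*29146 = (15*16 + 17044)*29146 = (240 + 17044)*29146 = 17284*29146 = 503759464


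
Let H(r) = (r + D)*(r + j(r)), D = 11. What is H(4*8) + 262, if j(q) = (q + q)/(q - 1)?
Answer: 53530/31 ≈ 1726.8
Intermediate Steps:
j(q) = 2*q/(-1 + q) (j(q) = (2*q)/(-1 + q) = 2*q/(-1 + q))
H(r) = (11 + r)*(r + 2*r/(-1 + r)) (H(r) = (r + 11)*(r + 2*r/(-1 + r)) = (11 + r)*(r + 2*r/(-1 + r)))
H(4*8) + 262 = (4*8)*(11 + (4*8)² + 12*(4*8))/(-1 + 4*8) + 262 = 32*(11 + 32² + 12*32)/(-1 + 32) + 262 = 32*(11 + 1024 + 384)/31 + 262 = 32*(1/31)*1419 + 262 = 45408/31 + 262 = 53530/31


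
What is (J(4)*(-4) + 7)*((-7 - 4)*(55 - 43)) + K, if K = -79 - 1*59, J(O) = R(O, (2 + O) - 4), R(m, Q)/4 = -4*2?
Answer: -17958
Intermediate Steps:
R(m, Q) = -32 (R(m, Q) = 4*(-4*2) = 4*(-8) = -32)
J(O) = -32
K = -138 (K = -79 - 59 = -138)
(J(4)*(-4) + 7)*((-7 - 4)*(55 - 43)) + K = (-32*(-4) + 7)*((-7 - 4)*(55 - 43)) - 138 = (128 + 7)*(-11*12) - 138 = 135*(-132) - 138 = -17820 - 138 = -17958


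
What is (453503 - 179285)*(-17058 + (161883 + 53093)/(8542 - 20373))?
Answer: -55399761817932/11831 ≈ -4.6826e+9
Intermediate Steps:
(453503 - 179285)*(-17058 + (161883 + 53093)/(8542 - 20373)) = 274218*(-17058 + 214976/(-11831)) = 274218*(-17058 + 214976*(-1/11831)) = 274218*(-17058 - 214976/11831) = 274218*(-202028174/11831) = -55399761817932/11831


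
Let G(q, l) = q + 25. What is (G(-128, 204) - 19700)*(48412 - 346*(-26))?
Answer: -1136850624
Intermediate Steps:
G(q, l) = 25 + q
(G(-128, 204) - 19700)*(48412 - 346*(-26)) = ((25 - 128) - 19700)*(48412 - 346*(-26)) = (-103 - 19700)*(48412 + 8996) = -19803*57408 = -1136850624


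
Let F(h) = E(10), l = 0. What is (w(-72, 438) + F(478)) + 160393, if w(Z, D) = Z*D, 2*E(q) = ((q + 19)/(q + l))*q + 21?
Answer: 128882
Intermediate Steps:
E(q) = 20 + q/2 (E(q) = (((q + 19)/(q + 0))*q + 21)/2 = (((19 + q)/q)*q + 21)/2 = ((19 + q) + 21)/2 = (40 + q)/2 = 20 + q/2)
F(h) = 25 (F(h) = 20 + (1/2)*10 = 20 + 5 = 25)
w(Z, D) = D*Z
(w(-72, 438) + F(478)) + 160393 = (438*(-72) + 25) + 160393 = (-31536 + 25) + 160393 = -31511 + 160393 = 128882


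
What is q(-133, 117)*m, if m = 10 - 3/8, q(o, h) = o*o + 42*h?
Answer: 1740431/8 ≈ 2.1755e+5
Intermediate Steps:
q(o, h) = o² + 42*h
m = 77/8 (m = 10 - 3/8 = 77/8 ≈ 9.6250)
q(-133, 117)*m = ((-133)² + 42*117)*(77/8) = (17689 + 4914)*(77/8) = 22603*(77/8) = 1740431/8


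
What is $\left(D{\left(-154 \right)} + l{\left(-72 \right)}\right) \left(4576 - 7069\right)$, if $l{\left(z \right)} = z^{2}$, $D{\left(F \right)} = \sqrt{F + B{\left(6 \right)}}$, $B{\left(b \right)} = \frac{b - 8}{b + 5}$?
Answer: $-12923712 - \frac{9972 i \sqrt{1166}}{11} \approx -1.2924 \cdot 10^{7} - 30956.0 i$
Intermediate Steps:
$B{\left(b \right)} = \frac{-8 + b}{5 + b}$
$D{\left(F \right)} = \sqrt{- \frac{2}{11} + F}$ ($D{\left(F \right)} = \sqrt{F + \frac{-8 + 6}{5 + 6}} = \sqrt{F + \frac{1}{11} \left(-2\right)} = \sqrt{F - \frac{2}{11}} = \sqrt{- \frac{2}{11} + F}$)
$\left(D{\left(-154 \right)} + l{\left(-72 \right)}\right) \left(4576 - 7069\right) = \left(\frac{\sqrt{-22 + 121 \left(-154\right)}}{11} + \left(-72\right)^{2}\right) \left(4576 - 7069\right) = \left(\frac{\sqrt{-22 - 18634}}{11} + 5184\right) \left(4576 - 7069\right) = \left(\frac{\sqrt{-18656}}{11} + 5184\right) \left(-2493\right) = \left(\frac{4 i \sqrt{1166}}{11} + 5184\right) \left(-2493\right) = \left(5184 + \frac{4 i \sqrt{1166}}{11}\right) \left(-2493\right) = -12923712 - \frac{9972 i \sqrt{1166}}{11}$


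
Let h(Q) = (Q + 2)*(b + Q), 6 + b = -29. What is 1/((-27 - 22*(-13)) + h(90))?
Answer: 1/5319 ≈ 0.00018801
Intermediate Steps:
b = -35 (b = -6 - 29 = -35)
h(Q) = (-35 + Q)*(2 + Q) (h(Q) = (Q + 2)*(-35 + Q) = (2 + Q)*(-35 + Q) = (-35 + Q)*(2 + Q))
1/((-27 - 22*(-13)) + h(90)) = 1/((-27 - 22*(-13)) + (-70 + 90² - 33*90)) = 1/((-27 + 286) + (-70 + 8100 - 2970)) = 1/(259 + 5060) = 1/5319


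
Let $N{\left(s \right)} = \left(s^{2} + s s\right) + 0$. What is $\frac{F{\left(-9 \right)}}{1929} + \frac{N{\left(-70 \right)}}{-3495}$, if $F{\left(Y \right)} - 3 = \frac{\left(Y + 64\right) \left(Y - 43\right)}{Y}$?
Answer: $- \frac{10669849}{4045113} \approx -2.6377$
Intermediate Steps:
$N{\left(s \right)} = 2 s^{2}$ ($N{\left(s \right)} = \left(s^{2} + s^{2}\right) + 0 = 2 s^{2} + 0 = 2 s^{2}$)
$F{\left(Y \right)} = 3 + \frac{\left(-43 + Y\right) \left(64 + Y\right)}{Y}$ ($F{\left(Y \right)} = 3 + \frac{\left(Y + 64\right) \left(Y - 43\right)}{Y} = 3 + \frac{\left(64 + Y\right) \left(-43 + Y\right)}{Y} = 3 + \frac{\left(-43 + Y\right) \left(64 + Y\right)}{Y}$)
$\frac{F{\left(-9 \right)}}{1929} + \frac{N{\left(-70 \right)}}{-3495} = \frac{24 - 9 - \frac{2752}{-9}}{1929} + \frac{2 \left(-70\right)^{2}}{-3495} = \left(24 - 9 - - \frac{2752}{9}\right) \frac{1}{1929} + 2 \cdot 4900 \left(- \frac{1}{3495}\right) = \left(24 - 9 + \frac{2752}{9}\right) \frac{1}{1929} + 9800 \left(- \frac{1}{3495}\right) = \frac{2887}{9} \cdot \frac{1}{1929} - \frac{1960}{699} = \frac{2887}{17361} - \frac{1960}{699} = - \frac{10669849}{4045113}$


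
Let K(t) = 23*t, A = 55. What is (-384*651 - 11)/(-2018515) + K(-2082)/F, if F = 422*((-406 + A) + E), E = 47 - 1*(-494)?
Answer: -7661401019/16184453270 ≈ -0.47338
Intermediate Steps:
E = 541 (E = 47 + 494 = 541)
F = 80180 (F = 422*((-406 + 55) + 541) = 422*(-351 + 541) = 422*190 = 80180)
(-384*651 - 11)/(-2018515) + K(-2082)/F = (-384*651 - 11)/(-2018515) + (23*(-2082))/80180 = (-249984 - 11)*(-1/2018515) - 47886*1/80180 = -249995*(-1/2018515) - 23943/40090 = 49999/403703 - 23943/40090 = -7661401019/16184453270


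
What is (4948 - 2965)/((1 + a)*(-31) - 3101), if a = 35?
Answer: -1983/4217 ≈ -0.47024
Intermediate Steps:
(4948 - 2965)/((1 + a)*(-31) - 3101) = (4948 - 2965)/((1 + 35)*(-31) - 3101) = 1983/(36*(-31) - 3101) = 1983/(-1116 - 3101) = 1983/(-4217) = 1983*(-1/4217) = -1983/4217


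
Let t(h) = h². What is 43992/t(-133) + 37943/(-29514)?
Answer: 627206161/522073146 ≈ 1.2014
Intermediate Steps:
43992/t(-133) + 37943/(-29514) = 43992/((-133)²) + 37943/(-29514) = 43992/17689 + 37943*(-1/29514) = 43992*(1/17689) - 37943/29514 = 43992/17689 - 37943/29514 = 627206161/522073146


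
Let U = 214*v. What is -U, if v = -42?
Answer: 8988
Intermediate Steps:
U = -8988 (U = 214*(-42) = -8988)
-U = -1*(-8988) = 8988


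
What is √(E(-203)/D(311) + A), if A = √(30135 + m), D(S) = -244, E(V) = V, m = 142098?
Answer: √(12383 + 44652*√19137)/122 ≈ 20.392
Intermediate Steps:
A = 3*√19137 (A = √(30135 + 142098) = √172233 = 3*√19137 ≈ 415.01)
√(E(-203)/D(311) + A) = √(-203/(-244) + 3*√19137) = √(-203*(-1/244) + 3*√19137) = √(203/244 + 3*√19137)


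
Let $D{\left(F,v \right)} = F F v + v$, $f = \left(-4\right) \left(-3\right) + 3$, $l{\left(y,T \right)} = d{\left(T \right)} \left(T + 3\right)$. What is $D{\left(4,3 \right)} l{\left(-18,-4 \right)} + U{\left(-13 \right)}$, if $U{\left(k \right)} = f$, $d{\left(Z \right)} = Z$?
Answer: $219$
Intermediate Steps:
$l{\left(y,T \right)} = T \left(3 + T\right)$ ($l{\left(y,T \right)} = T \left(T + 3\right) = T \left(3 + T\right)$)
$f = 15$ ($f = 12 + 3 = 15$)
$U{\left(k \right)} = 15$
$D{\left(F,v \right)} = v + v F^{2}$ ($D{\left(F,v \right)} = F^{2} v + v = v F^{2} + v = v + v F^{2}$)
$D{\left(4,3 \right)} l{\left(-18,-4 \right)} + U{\left(-13 \right)} = 3 \left(1 + 4^{2}\right) \left(- 4 \left(3 - 4\right)\right) + 15 = 3 \left(1 + 16\right) \left(\left(-4\right) \left(-1\right)\right) + 15 = 3 \cdot 17 \cdot 4 + 15 = 51 \cdot 4 + 15 = 204 + 15 = 219$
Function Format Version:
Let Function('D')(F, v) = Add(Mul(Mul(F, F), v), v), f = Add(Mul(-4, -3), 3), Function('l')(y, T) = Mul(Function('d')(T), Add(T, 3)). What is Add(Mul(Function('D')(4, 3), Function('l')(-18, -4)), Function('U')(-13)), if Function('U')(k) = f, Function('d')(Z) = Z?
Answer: 219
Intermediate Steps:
Function('l')(y, T) = Mul(T, Add(3, T)) (Function('l')(y, T) = Mul(T, Add(T, 3)) = Mul(T, Add(3, T)))
f = 15 (f = Add(12, 3) = 15)
Function('U')(k) = 15
Function('D')(F, v) = Add(v, Mul(v, Pow(F, 2))) (Function('D')(F, v) = Add(Mul(Pow(F, 2), v), v) = Add(Mul(v, Pow(F, 2)), v) = Add(v, Mul(v, Pow(F, 2))))
Add(Mul(Function('D')(4, 3), Function('l')(-18, -4)), Function('U')(-13)) = Add(Mul(Mul(3, Add(1, Pow(4, 2))), Mul(-4, Add(3, -4))), 15) = Add(Mul(Mul(3, Add(1, 16)), Mul(-4, -1)), 15) = Add(Mul(Mul(3, 17), 4), 15) = Add(Mul(51, 4), 15) = Add(204, 15) = 219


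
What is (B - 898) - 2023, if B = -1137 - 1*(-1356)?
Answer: -2702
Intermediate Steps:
B = 219 (B = -1137 + 1356 = 219)
(B - 898) - 2023 = (219 - 898) - 2023 = -679 - 2023 = -2702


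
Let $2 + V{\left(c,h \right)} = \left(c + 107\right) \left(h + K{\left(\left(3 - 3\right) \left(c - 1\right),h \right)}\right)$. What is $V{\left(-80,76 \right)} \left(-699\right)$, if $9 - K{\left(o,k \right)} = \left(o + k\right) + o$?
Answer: $-168459$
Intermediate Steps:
$K{\left(o,k \right)} = 9 - k - 2 o$ ($K{\left(o,k \right)} = 9 - \left(\left(o + k\right) + o\right) = 9 - \left(\left(k + o\right) + o\right) = 9 - \left(k + 2 o\right) = 9 - k - 2 o$)
$V{\left(c,h \right)} = 961 + 9 c$ ($V{\left(c,h \right)} = -2 + \left(c + 107\right) \left(h - \left(-9 + h + 2 \left(3 - 3\right) \left(c - 1\right)\right)\right) = -2 + \left(107 + c\right) \left(h - \left(-9 + h + 2 \cdot 0 \left(-1 + c\right)\right)\right) = -2 + \left(107 + c\right) \left(h - \left(-9 + h\right)\right) = -2 + \left(107 + c\right) 9 = -2 + \left(963 + 9 c\right) = 961 + 9 c$)
$V{\left(-80,76 \right)} \left(-699\right) = \left(961 + 9 \left(-80\right)\right) \left(-699\right) = \left(961 - 720\right) \left(-699\right) = 241 \left(-699\right) = -168459$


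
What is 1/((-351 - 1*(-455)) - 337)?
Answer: -1/233 ≈ -0.0042918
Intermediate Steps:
1/((-351 - 1*(-455)) - 337) = 1/((-351 + 455) - 337) = 1/(104 - 337) = 1/(-233) = -1/233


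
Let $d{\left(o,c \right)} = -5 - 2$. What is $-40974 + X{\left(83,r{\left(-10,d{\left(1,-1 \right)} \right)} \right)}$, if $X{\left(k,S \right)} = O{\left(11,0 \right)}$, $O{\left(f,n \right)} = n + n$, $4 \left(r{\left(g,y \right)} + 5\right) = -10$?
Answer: $-40974$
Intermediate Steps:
$d{\left(o,c \right)} = -7$
$r{\left(g,y \right)} = - \frac{15}{2}$ ($r{\left(g,y \right)} = -5 + \frac{1}{4} \left(-10\right) = -5 - \frac{5}{2} = - \frac{15}{2}$)
$O{\left(f,n \right)} = 2 n$
$X{\left(k,S \right)} = 0$ ($X{\left(k,S \right)} = 2 \cdot 0 = 0$)
$-40974 + X{\left(83,r{\left(-10,d{\left(1,-1 \right)} \right)} \right)} = -40974 + 0 = -40974$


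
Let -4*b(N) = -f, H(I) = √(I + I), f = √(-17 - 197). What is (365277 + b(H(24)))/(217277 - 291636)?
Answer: -365277/74359 - I*√214/297436 ≈ -4.9123 - 4.9183e-5*I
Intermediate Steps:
f = I*√214 (f = √(-214) = I*√214 ≈ 14.629*I)
H(I) = √2*√I (H(I) = √(2*I) = √2*√I)
b(N) = I*√214/4 (b(N) = -(-1)*I*√214/4 = I*√214/4)
(365277 + b(H(24)))/(217277 - 291636) = (365277 + I*√214/4)/(217277 - 291636) = (365277 + I*√214/4)/(-74359) = (365277 + I*√214/4)*(-1/74359) = -365277/74359 - I*√214/297436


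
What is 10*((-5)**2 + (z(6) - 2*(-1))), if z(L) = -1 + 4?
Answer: 300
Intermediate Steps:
z(L) = 3
10*((-5)**2 + (z(6) - 2*(-1))) = 10*((-5)**2 + (3 - 2*(-1))) = 10*(25 + (3 + 2)) = 10*(25 + 5) = 10*30 = 300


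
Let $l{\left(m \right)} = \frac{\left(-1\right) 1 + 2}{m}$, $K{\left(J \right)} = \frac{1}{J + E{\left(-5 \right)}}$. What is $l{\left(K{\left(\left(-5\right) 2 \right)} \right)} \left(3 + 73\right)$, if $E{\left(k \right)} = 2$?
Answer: $-608$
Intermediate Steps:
$K{\left(J \right)} = \frac{1}{2 + J}$ ($K{\left(J \right)} = \frac{1}{J + 2} = \frac{1}{2 + J}$)
$l{\left(m \right)} = \frac{1}{m}$ ($l{\left(m \right)} = \frac{-1 + 2}{m} = 1 \frac{1}{m} = \frac{1}{m}$)
$l{\left(K{\left(\left(-5\right) 2 \right)} \right)} \left(3 + 73\right) = \frac{3 + 73}{\frac{1}{2 - 10}} = \frac{1}{\frac{1}{2 - 10}} \cdot 76 = \frac{1}{\frac{1}{-8}} \cdot 76 = \frac{1}{- \frac{1}{8}} \cdot 76 = \left(-8\right) 76 = -608$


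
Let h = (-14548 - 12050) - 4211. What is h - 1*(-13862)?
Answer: -16947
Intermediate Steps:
h = -30809 (h = -26598 - 4211 = -30809)
h - 1*(-13862) = -30809 - 1*(-13862) = -30809 + 13862 = -16947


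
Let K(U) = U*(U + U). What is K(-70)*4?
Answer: 39200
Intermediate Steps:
K(U) = 2*U² (K(U) = U*(2*U) = 2*U²)
K(-70)*4 = (2*(-70)²)*4 = (2*4900)*4 = 9800*4 = 39200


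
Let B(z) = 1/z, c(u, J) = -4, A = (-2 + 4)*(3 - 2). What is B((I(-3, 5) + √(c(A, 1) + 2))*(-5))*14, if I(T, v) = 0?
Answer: 7*I*√2/5 ≈ 1.9799*I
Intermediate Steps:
A = 2 (A = 2*1 = 2)
B((I(-3, 5) + √(c(A, 1) + 2))*(-5))*14 = 14/((0 + √(-4 + 2))*(-5)) = 14/((0 + √(-2))*(-5)) = 14/((0 + I*√2)*(-5)) = 14/((I*√2)*(-5)) = 14/(-5*I*√2) = (I*√2/10)*14 = 7*I*√2/5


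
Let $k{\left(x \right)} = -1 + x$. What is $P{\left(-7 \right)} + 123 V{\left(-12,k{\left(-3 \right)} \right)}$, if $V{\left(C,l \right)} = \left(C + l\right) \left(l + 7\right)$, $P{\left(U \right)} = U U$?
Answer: $-5855$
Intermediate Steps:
$P{\left(U \right)} = U^{2}$
$V{\left(C,l \right)} = \left(7 + l\right) \left(C + l\right)$ ($V{\left(C,l \right)} = \left(C + l\right) \left(7 + l\right) = \left(7 + l\right) \left(C + l\right)$)
$P{\left(-7 \right)} + 123 V{\left(-12,k{\left(-3 \right)} \right)} = \left(-7\right)^{2} + 123 \left(\left(-1 - 3\right)^{2} + 7 \left(-12\right) + 7 \left(-1 - 3\right) - 12 \left(-1 - 3\right)\right) = 49 + 123 \left(\left(-4\right)^{2} - 84 + 7 \left(-4\right) - -48\right) = 49 + 123 \left(16 - 84 - 28 + 48\right) = 49 + 123 \left(-48\right) = 49 - 5904 = -5855$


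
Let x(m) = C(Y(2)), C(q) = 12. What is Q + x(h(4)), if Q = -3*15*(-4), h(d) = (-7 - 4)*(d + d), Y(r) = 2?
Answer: 192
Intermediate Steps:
h(d) = -22*d
x(m) = 12
Q = 180 (Q = -45*(-4) = 180)
Q + x(h(4)) = 180 + 12 = 192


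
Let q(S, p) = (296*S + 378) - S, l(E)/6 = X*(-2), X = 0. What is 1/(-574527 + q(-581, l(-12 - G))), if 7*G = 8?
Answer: -1/745544 ≈ -1.3413e-6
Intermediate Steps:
G = 8/7 (G = (1/7)*8 = 8/7 ≈ 1.1429)
l(E) = 0 (l(E) = 6*(0*(-2)) = 6*0 = 0)
q(S, p) = 378 + 295*S (q(S, p) = (378 + 296*S) - S = 378 + 295*S)
1/(-574527 + q(-581, l(-12 - G))) = 1/(-574527 + (378 + 295*(-581))) = 1/(-574527 + (378 - 171395)) = 1/(-574527 - 171017) = 1/(-745544) = -1/745544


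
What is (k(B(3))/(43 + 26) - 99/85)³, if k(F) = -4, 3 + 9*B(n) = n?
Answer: -368756061211/201745589625 ≈ -1.8278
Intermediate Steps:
B(n) = -⅓ + n/9
(k(B(3))/(43 + 26) - 99/85)³ = (-4/(43 + 26) - 99/85)³ = (-4/69 - 99*1/85)³ = (-4*1/69 - 99/85)³ = (-4/69 - 99/85)³ = (-7171/5865)³ = -368756061211/201745589625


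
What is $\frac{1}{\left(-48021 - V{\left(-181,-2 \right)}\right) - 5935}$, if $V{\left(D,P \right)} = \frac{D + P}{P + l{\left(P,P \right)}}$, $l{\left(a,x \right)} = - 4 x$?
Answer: $- \frac{2}{107851} \approx -1.8544 \cdot 10^{-5}$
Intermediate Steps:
$V{\left(D,P \right)} = - \frac{D + P}{3 P}$ ($V{\left(D,P \right)} = \frac{D + P}{P - 4 P} = \frac{D + P}{\left(-3\right) P} = \left(D + P\right) \left(- \frac{1}{3 P}\right) = - \frac{D + P}{3 P}$)
$\frac{1}{\left(-48021 - V{\left(-181,-2 \right)}\right) - 5935} = \frac{1}{\left(-48021 - \frac{\left(-1\right) \left(-181\right) - -2}{3 \left(-2\right)}\right) - 5935} = \frac{1}{\left(-48021 - \frac{1}{3} \left(- \frac{1}{2}\right) \left(181 + 2\right)\right) - 5935} = \frac{1}{\left(-48021 - \frac{1}{3} \left(- \frac{1}{2}\right) 183\right) - 5935} = \frac{1}{\left(-48021 - - \frac{61}{2}\right) - 5935} = \frac{1}{\left(-48021 + \frac{61}{2}\right) - 5935} = \frac{1}{- \frac{95981}{2} - 5935} = \frac{1}{- \frac{107851}{2}} = - \frac{2}{107851}$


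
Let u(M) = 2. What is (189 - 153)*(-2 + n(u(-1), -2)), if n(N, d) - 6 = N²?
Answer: 288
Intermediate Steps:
n(N, d) = 6 + N²
(189 - 153)*(-2 + n(u(-1), -2)) = (189 - 153)*(-2 + (6 + 2²)) = 36*(-2 + (6 + 4)) = 36*(-2 + 10) = 36*8 = 288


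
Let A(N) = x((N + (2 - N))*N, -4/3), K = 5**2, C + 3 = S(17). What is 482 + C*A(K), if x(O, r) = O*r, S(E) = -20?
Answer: 6046/3 ≈ 2015.3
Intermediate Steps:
C = -23 (C = -3 - 20 = -23)
K = 25
A(N) = -8*N/3 (A(N) = ((N + (2 - N))*N)*(-4/3) = (2*N)*(-4*1/3) = (2*N)*(-4/3) = -8*N/3)
482 + C*A(K) = 482 - (-184)*25/3 = 482 - 23*(-200/3) = 482 + 4600/3 = 6046/3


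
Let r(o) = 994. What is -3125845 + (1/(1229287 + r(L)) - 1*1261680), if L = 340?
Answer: -5397888644524/1230281 ≈ -4.3875e+6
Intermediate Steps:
-3125845 + (1/(1229287 + r(L)) - 1*1261680) = -3125845 + (1/(1229287 + 994) - 1*1261680) = -3125845 + (1/1230281 - 1261680) = -3125845 - 1552220932079/1230281 = -5397888644524/1230281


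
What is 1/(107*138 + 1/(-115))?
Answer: 115/1698089 ≈ 6.7723e-5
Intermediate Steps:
1/(107*138 + 1/(-115)) = 1/(14766 - 1/115) = 1/(1698089/115) = 115/1698089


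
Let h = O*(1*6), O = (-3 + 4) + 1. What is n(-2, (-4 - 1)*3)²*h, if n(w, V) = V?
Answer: 2700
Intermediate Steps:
O = 2 (O = 1 + 1 = 2)
h = 12 (h = 2*(1*6) = 2*6 = 12)
n(-2, (-4 - 1)*3)²*h = ((-4 - 1)*3)²*12 = (-5*3)²*12 = (-15)²*12 = 225*12 = 2700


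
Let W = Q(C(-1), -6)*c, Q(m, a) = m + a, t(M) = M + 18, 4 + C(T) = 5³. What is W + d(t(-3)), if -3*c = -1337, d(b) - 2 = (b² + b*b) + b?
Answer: 155156/3 ≈ 51719.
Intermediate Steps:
C(T) = 121 (C(T) = -4 + 5³ = -4 + 125 = 121)
t(M) = 18 + M
d(b) = 2 + b + 2*b² (d(b) = 2 + ((b² + b*b) + b) = 2 + ((b² + b²) + b) = 2 + (2*b² + b) = 2 + (b + 2*b²) = 2 + b + 2*b²)
Q(m, a) = a + m
c = 1337/3 (c = -⅓*(-1337) = 1337/3 ≈ 445.67)
W = 153755/3 (W = (-6 + 121)*(1337/3) = 115*(1337/3) = 153755/3 ≈ 51252.)
W + d(t(-3)) = 153755/3 + (2 + (18 - 3) + 2*(18 - 3)²) = 153755/3 + (2 + 15 + 2*15²) = 153755/3 + (2 + 15 + 2*225) = 153755/3 + (2 + 15 + 450) = 153755/3 + 467 = 155156/3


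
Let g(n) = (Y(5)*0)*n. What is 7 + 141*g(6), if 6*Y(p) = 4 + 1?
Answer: 7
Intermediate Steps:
Y(p) = ⅚ (Y(p) = (4 + 1)/6 = (⅙)*5 = ⅚)
g(n) = 0 (g(n) = ((⅚)*0)*n = 0*n = 0)
7 + 141*g(6) = 7 + 141*0 = 7 + 0 = 7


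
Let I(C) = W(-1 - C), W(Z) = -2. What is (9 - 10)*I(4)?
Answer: 2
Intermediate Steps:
I(C) = -2
(9 - 10)*I(4) = (9 - 10)*(-2) = -1*(-2) = 2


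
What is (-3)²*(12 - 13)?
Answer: -9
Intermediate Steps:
(-3)²*(12 - 13) = 9*(-1) = -9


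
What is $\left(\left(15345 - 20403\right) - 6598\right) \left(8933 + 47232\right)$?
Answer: $-654659240$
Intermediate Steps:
$\left(\left(15345 - 20403\right) - 6598\right) \left(8933 + 47232\right) = \left(-5058 - 6598\right) 56165 = \left(-11656\right) 56165 = -654659240$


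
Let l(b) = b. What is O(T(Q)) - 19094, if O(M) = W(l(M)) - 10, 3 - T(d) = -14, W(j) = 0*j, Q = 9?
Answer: -19104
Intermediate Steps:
W(j) = 0
T(d) = 17 (T(d) = 3 - 1*(-14) = 3 + 14 = 17)
O(M) = -10 (O(M) = 0 - 10 = -10)
O(T(Q)) - 19094 = -10 - 19094 = -19104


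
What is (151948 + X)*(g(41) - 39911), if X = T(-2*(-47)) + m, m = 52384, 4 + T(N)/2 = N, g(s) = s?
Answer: -8153893440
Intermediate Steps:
T(N) = -8 + 2*N
X = 52564 (X = (-8 + 2*(-2*(-47))) + 52384 = (-8 + 2*94) + 52384 = (-8 + 188) + 52384 = 180 + 52384 = 52564)
(151948 + X)*(g(41) - 39911) = (151948 + 52564)*(41 - 39911) = 204512*(-39870) = -8153893440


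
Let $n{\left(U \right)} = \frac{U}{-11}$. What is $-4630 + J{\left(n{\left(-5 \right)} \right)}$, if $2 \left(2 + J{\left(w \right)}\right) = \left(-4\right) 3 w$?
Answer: $- \frac{50982}{11} \approx -4634.7$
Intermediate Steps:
$n{\left(U \right)} = - \frac{U}{11}$ ($n{\left(U \right)} = U \left(- \frac{1}{11}\right) = - \frac{U}{11}$)
$J{\left(w \right)} = -2 - 6 w$ ($J{\left(w \right)} = -2 + \frac{\left(-4\right) 3 w}{2} = -2 + \frac{\left(-12\right) w}{2} = -2 - 6 w$)
$-4630 + J{\left(n{\left(-5 \right)} \right)} = -4630 - \left(2 + 6 \left(\left(- \frac{1}{11}\right) \left(-5\right)\right)\right) = -4630 - \frac{52}{11} = - \frac{50982}{11}$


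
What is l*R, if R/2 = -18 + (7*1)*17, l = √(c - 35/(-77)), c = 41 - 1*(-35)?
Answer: 5858*√11/11 ≈ 1766.3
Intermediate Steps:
c = 76 (c = 41 + 35 = 76)
l = 29*√11/11 (l = √(76 - 35/(-77)) = √(76 - 35*(-1/77)) = √(76 + 5/11) = √(841/11) = 29*√11/11 ≈ 8.7438)
R = 202 (R = 2*(-18 + (7*1)*17) = 2*(-18 + 7*17) = 2*(-18 + 119) = 2*101 = 202)
l*R = (29*√11/11)*202 = 5858*√11/11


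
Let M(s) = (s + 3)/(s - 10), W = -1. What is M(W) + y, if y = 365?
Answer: 4013/11 ≈ 364.82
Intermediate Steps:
M(s) = (3 + s)/(-10 + s)
M(W) + y = (3 - 1)/(-10 - 1) + 365 = 2/(-11) + 365 = -1/11*2 + 365 = -2/11 + 365 = 4013/11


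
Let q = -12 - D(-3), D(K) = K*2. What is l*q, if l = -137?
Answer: 822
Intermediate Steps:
D(K) = 2*K
q = -6 (q = -12 - 2*(-3) = -12 - 1*(-6) = -12 + 6 = -6)
l*q = -137*(-6) = 822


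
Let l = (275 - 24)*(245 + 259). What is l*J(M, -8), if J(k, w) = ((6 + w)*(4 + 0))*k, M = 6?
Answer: -6072192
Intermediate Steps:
l = 126504 (l = 251*504 = 126504)
J(k, w) = k*(24 + 4*w) (J(k, w) = ((6 + w)*4)*k = (24 + 4*w)*k = k*(24 + 4*w))
l*J(M, -8) = 126504*(4*6*(6 - 8)) = 126504*(4*6*(-2)) = 126504*(-48) = -6072192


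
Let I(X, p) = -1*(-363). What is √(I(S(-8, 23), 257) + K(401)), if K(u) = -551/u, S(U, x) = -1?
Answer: 2*√14537453/401 ≈ 19.016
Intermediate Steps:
I(X, p) = 363
√(I(S(-8, 23), 257) + K(401)) = √(363 - 551/401) = √(145012/401) = 2*√14537453/401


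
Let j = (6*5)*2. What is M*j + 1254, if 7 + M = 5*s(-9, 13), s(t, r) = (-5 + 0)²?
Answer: 8334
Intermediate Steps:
j = 60 (j = 30*2 = 60)
s(t, r) = 25 (s(t, r) = (-5)² = 25)
M = 118 (M = -7 + 5*25 = -7 + 125 = 118)
M*j + 1254 = 118*60 + 1254 = 7080 + 1254 = 8334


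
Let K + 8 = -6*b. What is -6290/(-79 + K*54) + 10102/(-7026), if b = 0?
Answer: 19515709/1795143 ≈ 10.871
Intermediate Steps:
K = -8 (K = -8 - 6*0 = -8 + 0 = -8)
-6290/(-79 + K*54) + 10102/(-7026) = -6290/(-79 - 8*54) + 10102/(-7026) = -6290/(-79 - 432) + 10102*(-1/7026) = -6290/(-511) - 5051/3513 = -6290*(-1/511) - 5051/3513 = 6290/511 - 5051/3513 = 19515709/1795143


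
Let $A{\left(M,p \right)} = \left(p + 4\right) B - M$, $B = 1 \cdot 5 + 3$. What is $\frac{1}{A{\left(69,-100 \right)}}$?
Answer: $- \frac{1}{837} \approx -0.0011947$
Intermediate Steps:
$B = 8$ ($B = 5 + 3 = 8$)
$A{\left(M,p \right)} = 32 - M + 8 p$ ($A{\left(M,p \right)} = \left(p + 4\right) 8 - M = \left(4 + p\right) 8 - M = \left(32 + 8 p\right) - M = 32 - M + 8 p$)
$\frac{1}{A{\left(69,-100 \right)}} = \frac{1}{32 - 69 + 8 \left(-100\right)} = \frac{1}{32 - 69 - 800} = \frac{1}{-837} = - \frac{1}{837}$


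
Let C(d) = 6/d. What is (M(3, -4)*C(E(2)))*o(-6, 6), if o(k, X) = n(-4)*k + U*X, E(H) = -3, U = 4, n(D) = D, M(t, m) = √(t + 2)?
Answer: -96*√5 ≈ -214.66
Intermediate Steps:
M(t, m) = √(2 + t)
o(k, X) = -4*k + 4*X
(M(3, -4)*C(E(2)))*o(-6, 6) = (√(2 + 3)*(6/(-3)))*(-4*(-6) + 4*6) = (√5*(6*(-⅓)))*(24 + 24) = (√5*(-2))*48 = -2*√5*48 = -96*√5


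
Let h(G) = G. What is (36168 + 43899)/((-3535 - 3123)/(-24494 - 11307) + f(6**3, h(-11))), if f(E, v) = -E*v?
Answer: 2866478667/85069834 ≈ 33.696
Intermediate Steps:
f(E, v) = -E*v
(36168 + 43899)/((-3535 - 3123)/(-24494 - 11307) + f(6**3, h(-11))) = (36168 + 43899)/((-3535 - 3123)/(-24494 - 11307) - 1*6**3*(-11)) = 80067/(-6658/(-35801) - 1*216*(-11)) = 80067/(-6658*(-1/35801) + 2376) = 80067/(6658/35801 + 2376) = 80067/(85069834/35801) = 80067*(35801/85069834) = 2866478667/85069834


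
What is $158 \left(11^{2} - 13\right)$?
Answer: $17064$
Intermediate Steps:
$158 \left(11^{2} - 13\right) = 158 \left(121 - 13\right) = 158 \cdot 108 = 17064$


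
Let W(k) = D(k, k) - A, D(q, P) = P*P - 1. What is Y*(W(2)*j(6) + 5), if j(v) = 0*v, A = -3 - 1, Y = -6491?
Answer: -32455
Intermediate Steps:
A = -4
j(v) = 0
D(q, P) = -1 + P² (D(q, P) = P² - 1 = -1 + P²)
W(k) = 3 + k² (W(k) = (-1 + k²) - 1*(-4) = (-1 + k²) + 4 = 3 + k²)
Y*(W(2)*j(6) + 5) = -6491*((3 + 2²)*0 + 5) = -6491*((3 + 4)*0 + 5) = -6491*(7*0 + 5) = -6491*(0 + 5) = -6491*5 = -32455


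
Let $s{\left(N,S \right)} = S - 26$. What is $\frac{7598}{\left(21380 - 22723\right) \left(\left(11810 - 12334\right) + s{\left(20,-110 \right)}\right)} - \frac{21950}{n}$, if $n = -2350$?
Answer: $\frac{194738963}{20829930} \approx 9.349$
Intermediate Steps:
$s{\left(N,S \right)} = -26 + S$
$\frac{7598}{\left(21380 - 22723\right) \left(\left(11810 - 12334\right) + s{\left(20,-110 \right)}\right)} - \frac{21950}{n} = \frac{7598}{\left(21380 - 22723\right) \left(\left(11810 - 12334\right) - 136\right)} - \frac{21950}{-2350} = \frac{7598}{\left(-1343\right) \left(-524 - 136\right)} - - \frac{439}{47} = \frac{7598}{\left(-1343\right) \left(-660\right)} + \frac{439}{47} = \frac{7598}{886380} + \frac{439}{47} = 7598 \cdot \frac{1}{886380} + \frac{439}{47} = \frac{3799}{443190} + \frac{439}{47} = \frac{194738963}{20829930}$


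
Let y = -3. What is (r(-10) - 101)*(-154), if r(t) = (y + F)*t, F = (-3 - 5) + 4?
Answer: 4774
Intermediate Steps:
F = -4 (F = -8 + 4 = -4)
r(t) = -7*t (r(t) = (-3 - 4)*t = -7*t)
(r(-10) - 101)*(-154) = (-7*(-10) - 101)*(-154) = (70 - 101)*(-154) = -31*(-154) = 4774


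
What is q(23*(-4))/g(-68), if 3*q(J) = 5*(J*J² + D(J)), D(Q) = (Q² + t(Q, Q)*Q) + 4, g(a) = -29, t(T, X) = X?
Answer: 3808780/87 ≈ 43779.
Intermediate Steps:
D(Q) = 4 + 2*Q² (D(Q) = (Q² + Q*Q) + 4 = (Q² + Q²) + 4 = 2*Q² + 4 = 4 + 2*Q²)
q(J) = 20/3 + 5*J³/3 + 10*J²/3 (q(J) = (5*(J*J² + (4 + 2*J²)))/3 = (5*(J³ + (4 + 2*J²)))/3 = (5*(4 + J³ + 2*J²))/3 = (20 + 5*J³ + 10*J²)/3 = 20/3 + 5*J³/3 + 10*J²/3)
q(23*(-4))/g(-68) = (20/3 + 5*(23*(-4))³/3 + 10*(23*(-4))²/3)/(-29) = (20/3 + (5/3)*(-92)³ + (10/3)*(-92)²)*(-1/29) = (20/3 + (5/3)*(-778688) + (10/3)*8464)*(-1/29) = (20/3 - 3893440/3 + 84640/3)*(-1/29) = -3808780/3*(-1/29) = 3808780/87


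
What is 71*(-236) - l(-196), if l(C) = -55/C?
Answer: -3284231/196 ≈ -16756.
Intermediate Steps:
71*(-236) - l(-196) = 71*(-236) - (-55)/(-196) = -16756 - (-55)*(-1)/196 = -16756 - 1*55/196 = -16756 - 55/196 = -3284231/196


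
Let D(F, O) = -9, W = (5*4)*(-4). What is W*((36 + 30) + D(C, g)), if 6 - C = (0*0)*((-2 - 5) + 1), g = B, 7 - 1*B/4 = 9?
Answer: -4560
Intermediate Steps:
B = -8 (B = 28 - 4*9 = 28 - 36 = -8)
g = -8
W = -80 (W = 20*(-4) = -80)
C = 6 (C = 6 - 0*0*((-2 - 5) + 1) = 6 - 0*(-7 + 1) = 6 - 0*(-6) = 6 - 1*0 = 6 + 0 = 6)
W*((36 + 30) + D(C, g)) = -80*((36 + 30) - 9) = -80*(66 - 9) = -80*57 = -4560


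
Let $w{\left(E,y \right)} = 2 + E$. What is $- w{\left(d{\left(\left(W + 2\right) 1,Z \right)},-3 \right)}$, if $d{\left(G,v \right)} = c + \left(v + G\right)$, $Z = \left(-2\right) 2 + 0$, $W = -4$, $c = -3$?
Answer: $7$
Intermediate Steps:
$Z = -4$ ($Z = -4 + 0 = -4$)
$d{\left(G,v \right)} = -3 + G + v$ ($d{\left(G,v \right)} = -3 + \left(v + G\right) = -3 + \left(G + v\right) = -3 + G + v$)
$- w{\left(d{\left(\left(W + 2\right) 1,Z \right)},-3 \right)} = - (2 - \left(7 - \left(-4 + 2\right) 1\right)) = - (2 - 9) = \left(-1\right) \left(-7\right) = 7$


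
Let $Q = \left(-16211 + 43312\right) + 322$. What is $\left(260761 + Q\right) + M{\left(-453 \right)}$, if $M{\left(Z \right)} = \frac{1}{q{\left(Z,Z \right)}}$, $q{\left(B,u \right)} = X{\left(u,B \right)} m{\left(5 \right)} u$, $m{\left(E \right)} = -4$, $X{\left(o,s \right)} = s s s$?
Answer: $\frac{48542558700501215}{168442934724} \approx 2.8818 \cdot 10^{5}$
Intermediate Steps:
$X{\left(o,s \right)} = s^{3}$ ($X{\left(o,s \right)} = s^{2} s = s^{3}$)
$q{\left(B,u \right)} = - 4 u B^{3}$ ($q{\left(B,u \right)} = B^{3} \left(-4\right) u = - 4 B^{3} u = - 4 u B^{3}$)
$Q = 27423$ ($Q = 27101 + 322 = 27423$)
$M{\left(Z \right)} = - \frac{1}{4 Z^{4}}$ ($M{\left(Z \right)} = \frac{1}{\left(-4\right) Z Z^{3}} = \frac{1}{\left(-4\right) Z^{4}} = - \frac{1}{4 Z^{4}}$)
$\left(260761 + Q\right) + M{\left(-453 \right)} = \left(260761 + 27423\right) - \frac{1}{4 \cdot 42110733681} = 288184 - \frac{1}{168442934724} = \frac{48542558700501215}{168442934724}$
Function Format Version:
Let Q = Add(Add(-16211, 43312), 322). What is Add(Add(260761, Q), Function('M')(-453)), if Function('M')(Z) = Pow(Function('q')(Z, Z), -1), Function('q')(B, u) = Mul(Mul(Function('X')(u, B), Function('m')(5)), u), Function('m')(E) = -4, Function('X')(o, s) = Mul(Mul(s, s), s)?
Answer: Rational(48542558700501215, 168442934724) ≈ 2.8818e+5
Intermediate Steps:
Function('X')(o, s) = Pow(s, 3) (Function('X')(o, s) = Mul(Pow(s, 2), s) = Pow(s, 3))
Function('q')(B, u) = Mul(-4, u, Pow(B, 3)) (Function('q')(B, u) = Mul(Mul(Pow(B, 3), -4), u) = Mul(Mul(-4, Pow(B, 3)), u) = Mul(-4, u, Pow(B, 3)))
Q = 27423 (Q = Add(27101, 322) = 27423)
Function('M')(Z) = Mul(Rational(-1, 4), Pow(Z, -4)) (Function('M')(Z) = Pow(Mul(-4, Z, Pow(Z, 3)), -1) = Pow(Mul(-4, Pow(Z, 4)), -1) = Mul(Rational(-1, 4), Pow(Z, -4)))
Add(Add(260761, Q), Function('M')(-453)) = Add(Add(260761, 27423), Mul(Rational(-1, 4), Pow(-453, -4))) = Add(288184, Mul(Rational(-1, 4), Rational(1, 42110733681))) = Add(288184, Rational(-1, 168442934724)) = Rational(48542558700501215, 168442934724)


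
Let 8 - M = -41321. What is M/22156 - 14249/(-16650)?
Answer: 501914347/184448700 ≈ 2.7212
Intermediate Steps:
M = 41329 (M = 8 - 1*(-41321) = 8 + 41321 = 41329)
M/22156 - 14249/(-16650) = 41329/22156 - 14249/(-16650) = 41329*(1/22156) - 14249*(-1/16650) = 41329/22156 + 14249/16650 = 501914347/184448700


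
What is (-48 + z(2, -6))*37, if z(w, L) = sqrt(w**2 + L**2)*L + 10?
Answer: -1406 - 444*sqrt(10) ≈ -2810.1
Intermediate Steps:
z(w, L) = 10 + L*sqrt(L**2 + w**2) (z(w, L) = sqrt(L**2 + w**2)*L + 10 = L*sqrt(L**2 + w**2) + 10 = 10 + L*sqrt(L**2 + w**2))
(-48 + z(2, -6))*37 = (-48 + (10 - 6*sqrt((-6)**2 + 2**2)))*37 = (-48 + (10 - 6*sqrt(36 + 4)))*37 = (-48 + (10 - 12*sqrt(10)))*37 = (-38 - 12*sqrt(10))*37 = -1406 - 444*sqrt(10)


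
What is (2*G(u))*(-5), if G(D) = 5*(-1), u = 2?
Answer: 50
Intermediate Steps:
G(D) = -5
(2*G(u))*(-5) = (2*(-5))*(-5) = -10*(-5) = 50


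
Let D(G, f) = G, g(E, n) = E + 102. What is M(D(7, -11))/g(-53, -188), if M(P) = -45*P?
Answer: -45/7 ≈ -6.4286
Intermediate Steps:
g(E, n) = 102 + E
M(D(7, -11))/g(-53, -188) = (-45*7)/(102 - 53) = -315/49 = -315*1/49 = -45/7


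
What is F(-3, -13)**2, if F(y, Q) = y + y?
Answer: 36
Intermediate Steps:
F(y, Q) = 2*y
F(-3, -13)**2 = (2*(-3))**2 = (-6)**2 = 36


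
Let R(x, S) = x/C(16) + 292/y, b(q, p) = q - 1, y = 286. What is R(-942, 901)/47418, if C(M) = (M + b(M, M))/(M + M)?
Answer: -2153033/105101997 ≈ -0.020485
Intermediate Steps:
b(q, p) = -1 + q
C(M) = (-1 + 2*M)/(2*M) (C(M) = (M + (-1 + M))/(M + M) = (-1 + 2*M)/((2*M)) = (-1 + 2*M)*(1/(2*M)) = (-1 + 2*M)/(2*M))
R(x, S) = 146/143 + 32*x/31 (R(x, S) = x/(((-½ + 16)/16)) + 292/286 = x/(((1/16)*(31/2))) + 292*(1/286) = x/(31/32) + 146/143 = x*(32/31) + 146/143 = 32*x/31 + 146/143 = 146/143 + 32*x/31)
R(-942, 901)/47418 = (146/143 + (32/31)*(-942))/47418 = (146/143 - 30144/31)*(1/47418) = -4306066/4433*1/47418 = -2153033/105101997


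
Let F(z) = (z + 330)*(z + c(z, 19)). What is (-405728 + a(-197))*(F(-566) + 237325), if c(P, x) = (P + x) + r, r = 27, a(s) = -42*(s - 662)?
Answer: -182467002650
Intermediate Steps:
a(s) = 27804 - 42*s (a(s) = -42*(-662 + s) = 27804 - 42*s)
c(P, x) = 27 + P + x (c(P, x) = (P + x) + 27 = 27 + P + x)
F(z) = (46 + 2*z)*(330 + z) (F(z) = (z + 330)*(z + (27 + z + 19)) = (330 + z)*(z + (46 + z)) = (330 + z)*(46 + 2*z) = (46 + 2*z)*(330 + z))
(-405728 + a(-197))*(F(-566) + 237325) = (-405728 + (27804 - 42*(-197)))*((15180 + 2*(-566)² + 706*(-566)) + 237325) = (-405728 + (27804 + 8274))*((15180 + 2*320356 - 399596) + 237325) = (-405728 + 36078)*((15180 + 640712 - 399596) + 237325) = -369650*(256296 + 237325) = -369650*493621 = -182467002650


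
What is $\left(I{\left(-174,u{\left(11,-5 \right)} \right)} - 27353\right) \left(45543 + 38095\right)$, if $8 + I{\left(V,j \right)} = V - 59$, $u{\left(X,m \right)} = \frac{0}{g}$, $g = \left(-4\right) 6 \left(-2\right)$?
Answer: $-2307906972$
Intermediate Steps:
$g = 48$ ($g = \left(-24\right) \left(-2\right) = 48$)
$u{\left(X,m \right)} = 0$ ($u{\left(X,m \right)} = \frac{0}{48} = 0 \cdot \frac{1}{48} = 0$)
$I{\left(V,j \right)} = -67 + V$ ($I{\left(V,j \right)} = -8 + \left(V - 59\right) = -8 + \left(-59 + V\right) = -67 + V$)
$\left(I{\left(-174,u{\left(11,-5 \right)} \right)} - 27353\right) \left(45543 + 38095\right) = \left(\left(-67 - 174\right) - 27353\right) \left(45543 + 38095\right) = \left(-241 - 27353\right) 83638 = \left(-27594\right) 83638 = -2307906972$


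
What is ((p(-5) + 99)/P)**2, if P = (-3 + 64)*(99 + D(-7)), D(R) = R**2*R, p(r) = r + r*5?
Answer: 4761/221533456 ≈ 2.1491e-5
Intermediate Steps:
p(r) = 6*r (p(r) = r + 5*r = 6*r)
D(R) = R**3
P = -14884 (P = (-3 + 64)*(99 + (-7)**3) = 61*(99 - 343) = 61*(-244) = -14884)
((p(-5) + 99)/P)**2 = ((6*(-5) + 99)/(-14884))**2 = ((-30 + 99)*(-1/14884))**2 = (69*(-1/14884))**2 = (-69/14884)**2 = 4761/221533456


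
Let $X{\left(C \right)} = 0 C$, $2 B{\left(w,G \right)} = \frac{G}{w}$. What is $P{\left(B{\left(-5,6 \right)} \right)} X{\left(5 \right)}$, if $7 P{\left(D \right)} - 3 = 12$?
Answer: $0$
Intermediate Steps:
$B{\left(w,G \right)} = \frac{G}{2 w}$ ($B{\left(w,G \right)} = \frac{G \frac{1}{w}}{2} = \frac{G}{2 w}$)
$P{\left(D \right)} = \frac{15}{7}$ ($P{\left(D \right)} = \frac{3}{7} + \frac{1}{7} \cdot 12 = \frac{3}{7} + \frac{12}{7} = \frac{15}{7}$)
$X{\left(C \right)} = 0$
$P{\left(B{\left(-5,6 \right)} \right)} X{\left(5 \right)} = \frac{15}{7} \cdot 0 = 0$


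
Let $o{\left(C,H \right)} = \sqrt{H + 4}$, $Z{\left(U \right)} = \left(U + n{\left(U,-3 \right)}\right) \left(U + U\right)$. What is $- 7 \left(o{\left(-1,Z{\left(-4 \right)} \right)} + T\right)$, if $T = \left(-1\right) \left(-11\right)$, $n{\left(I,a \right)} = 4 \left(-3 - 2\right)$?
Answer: $-175$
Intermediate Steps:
$n{\left(I,a \right)} = -20$ ($n{\left(I,a \right)} = 4 \left(-5\right) = -20$)
$Z{\left(U \right)} = 2 U \left(-20 + U\right)$ ($Z{\left(U \right)} = \left(U - 20\right) \left(U + U\right) = \left(-20 + U\right) 2 U = 2 U \left(-20 + U\right)$)
$o{\left(C,H \right)} = \sqrt{4 + H}$
$T = 11$
$- 7 \left(o{\left(-1,Z{\left(-4 \right)} \right)} + T\right) = - 7 \left(\sqrt{4 + 2 \left(-4\right) \left(-20 - 4\right)} + 11\right) = - 7 \left(\sqrt{4 + 2 \left(-4\right) \left(-24\right)} + 11\right) = - 7 \left(\sqrt{4 + 192} + 11\right) = - 7 \left(\sqrt{196} + 11\right) = - 7 \left(14 + 11\right) = \left(-7\right) 25 = -175$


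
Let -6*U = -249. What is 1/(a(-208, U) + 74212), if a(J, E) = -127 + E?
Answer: 2/148253 ≈ 1.3490e-5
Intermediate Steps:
U = 83/2 (U = -⅙*(-249) = 83/2 ≈ 41.500)
1/(a(-208, U) + 74212) = 1/((-127 + 83/2) + 74212) = 1/(-171/2 + 74212) = 1/(148253/2) = 2/148253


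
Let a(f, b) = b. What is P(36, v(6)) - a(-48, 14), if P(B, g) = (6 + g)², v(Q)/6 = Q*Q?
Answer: 49270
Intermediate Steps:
v(Q) = 6*Q² (v(Q) = 6*(Q*Q) = 6*Q²)
P(36, v(6)) - a(-48, 14) = (6 + 6*6²)² - 1*14 = (6 + 6*36)² - 14 = (6 + 216)² - 14 = 222² - 14 = 49284 - 14 = 49270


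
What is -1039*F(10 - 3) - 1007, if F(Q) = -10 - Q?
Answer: 16656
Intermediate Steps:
-1039*F(10 - 3) - 1007 = -1039*(-10 - (10 - 3)) - 1007 = -1039*(-10 - 1*7) - 1007 = -1039*(-10 - 7) - 1007 = -1039*(-17) - 1007 = 17663 - 1007 = 16656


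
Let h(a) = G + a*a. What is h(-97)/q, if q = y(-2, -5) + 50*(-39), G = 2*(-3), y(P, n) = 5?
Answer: -9403/1945 ≈ -4.8344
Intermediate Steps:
G = -6
h(a) = -6 + a² (h(a) = -6 + a*a = -6 + a²)
q = -1945 (q = 5 + 50*(-39) = 5 - 1950 = -1945)
h(-97)/q = (-6 + (-97)²)/(-1945) = (-6 + 9409)*(-1/1945) = 9403*(-1/1945) = -9403/1945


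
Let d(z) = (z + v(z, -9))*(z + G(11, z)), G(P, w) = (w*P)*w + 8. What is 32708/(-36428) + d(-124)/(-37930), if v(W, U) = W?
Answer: 38142760111/34542851 ≈ 1104.2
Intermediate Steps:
G(P, w) = 8 + P*w² (G(P, w) = (P*w)*w + 8 = P*w² + 8 = 8 + P*w²)
d(z) = 2*z*(8 + z + 11*z²) (d(z) = (z + z)*(z + (8 + 11*z²)) = (2*z)*(8 + z + 11*z²) = 2*z*(8 + z + 11*z²))
32708/(-36428) + d(-124)/(-37930) = 32708/(-36428) + (2*(-124)*(8 - 124 + 11*(-124)²))/(-37930) = 32708*(-1/36428) + (2*(-124)*(8 - 124 + 11*15376))*(-1/37930) = -8177/9107 + (2*(-124)*(8 - 124 + 169136))*(-1/37930) = -8177/9107 + (2*(-124)*169020)*(-1/37930) = -8177/9107 - 41916960*(-1/37930) = -8177/9107 + 4191696/3793 = 38142760111/34542851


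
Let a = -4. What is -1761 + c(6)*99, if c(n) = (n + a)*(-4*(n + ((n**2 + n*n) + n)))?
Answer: -68289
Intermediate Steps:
c(n) = (-4 + n)*(-8*n - 8*n**2) (c(n) = (n - 4)*(-4*(n + ((n**2 + n*n) + n))) = (-4 + n)*(-4*(n + ((n**2 + n**2) + n))) = (-4 + n)*(-4*(n + (2*n**2 + n))) = (-4 + n)*(-4*(n + (n + 2*n**2))) = (-4 + n)*(-4*(2*n + 2*n**2)) = (-4 + n)*(-8*n - 8*n**2))
-1761 + c(6)*99 = -1761 + (8*6*(4 - 1*6**2 + 3*6))*99 = -1761 + (8*6*(4 - 1*36 + 18))*99 = -1761 + (8*6*(4 - 36 + 18))*99 = -1761 + (8*6*(-14))*99 = -1761 - 672*99 = -1761 - 66528 = -68289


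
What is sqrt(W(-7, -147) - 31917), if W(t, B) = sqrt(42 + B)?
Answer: sqrt(-31917 + I*sqrt(105)) ≈ 0.029 + 178.65*I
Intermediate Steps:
sqrt(W(-7, -147) - 31917) = sqrt(sqrt(42 - 147) - 31917) = sqrt(sqrt(-105) - 31917) = sqrt(I*sqrt(105) - 31917) = sqrt(-31917 + I*sqrt(105))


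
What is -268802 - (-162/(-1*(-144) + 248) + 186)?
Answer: -52721567/196 ≈ -2.6899e+5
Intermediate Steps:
-268802 - (-162/(-1*(-144) + 248) + 186) = -268802 - (-162/(144 + 248) + 186) = -268802 - (-162/392 + 186) = -268802 - ((1/392)*(-162) + 186) = -268802 - (-81/196 + 186) = -268802 - 1*36375/196 = -268802 - 36375/196 = -52721567/196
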